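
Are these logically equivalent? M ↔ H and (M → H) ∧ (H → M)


Expression 1: M ↔ H
Expression 2: (M → H) ∧ (H → M)
Truth table (M H | Expr1 Expr2):
  T T |   T     T
  T F |   F     F
  F T |   F     F
  F F |   T     T
All 4 rows agree, so the expressions are logically equivalent.

Yes


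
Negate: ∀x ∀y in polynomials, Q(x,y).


Original: ∀x ∀y Q(x,y)
Rule: ¬∀→∃, ¬∃→∀, negate predicate.
Negation: ∃x ∃y ¬Q(x,y)

∃x ∃y ¬Q(x,y)


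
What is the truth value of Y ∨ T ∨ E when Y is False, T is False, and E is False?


Y = False, T = False, E = False
Step 1: Y ∨ T = False OR False = False
Step 2: False ∨ E = False OR False = False
OR is true when at least one operand is true.

False


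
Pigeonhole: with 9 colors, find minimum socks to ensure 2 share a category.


Pigeonhole: to guarantee k in one of n categories, need (k-1)×n + 1.
k = 2, n = 9
Minimum = (2-1) × 9 + 1 = 1 × 9 + 1

10


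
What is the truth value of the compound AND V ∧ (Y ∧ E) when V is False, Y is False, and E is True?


V = False, Y = False, E = True
Step 1: Y ∧ E = False AND True = False
Step 2: V ∧ False = False AND False = False
AND is true only when ALL operands are true.

False


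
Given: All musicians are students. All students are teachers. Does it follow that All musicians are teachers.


Premise 1: All musicians are students.
Premise 2: All students are teachers.
Conclusion: All musicians are teachers.
Barbara syllogism (AAA-1): All A are B, All B are C → All A are C.
Middle term (students) distributed in premise 2.

Valid


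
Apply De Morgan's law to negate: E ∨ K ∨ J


De Morgan's law: ¬(P ∨ Q ∨ R) ≡ ¬P ∧ ¬Q ∧ ¬R
¬(E ∨ K ∨ J) = ¬E ∧ ¬K ∧ ¬J

¬E ∧ ¬K ∧ ¬J


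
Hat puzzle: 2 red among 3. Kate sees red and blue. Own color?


Total red = 2, seen red = 1
Own red = 2 - 1 = 1
Kate's hat is red.

red


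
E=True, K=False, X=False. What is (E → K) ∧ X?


E = True, K = False, X = False
Expression: (E → K) ∧ X
Step 1: E → K = True → False (false only if E=True, K=False) = False
Step 2: (False) ∧ X = False AND False = False

False


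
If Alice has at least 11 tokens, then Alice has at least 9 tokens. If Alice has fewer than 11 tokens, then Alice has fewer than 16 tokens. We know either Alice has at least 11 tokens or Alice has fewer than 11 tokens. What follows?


Constructive dilemma: (P → Q) ∧ (R → S), P ∨ R ⊢ Q ∨ S
Premise 1: Alice has at least 11 tokens → Alice has at least 9 tokens
Premise 2: Alice has fewer than 11 tokens → Alice has fewer than 16 tokens
Premise 3: Alice has at least 11 tokens ∨ Alice has fewer than 11 tokens
Case 1: Assuming Alice has at least 11 tokens, then by Premise 1, Alice has at least 9 tokens.
Case 2: Assuming Alice has fewer than 11 tokens, then by Premise 2, Alice has fewer than 16 tokens.
Since one of Alice has at least 11 tokens or Alice has fewer than 11 tokens must hold, we get Alice has at least 9 tokens or Alice has fewer than 16 tokens.

Alice has at least 9 tokens or Alice has fewer than 16 tokens.


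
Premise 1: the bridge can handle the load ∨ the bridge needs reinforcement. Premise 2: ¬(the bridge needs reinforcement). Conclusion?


Disjunctive syllogism: P ∨ Q, ¬P ⊢ Q
Disjunction: the bridge can handle the load ∨ the bridge needs reinforcement
We know it is not the case that the bridge needs reinforcement.
By disjunctive syllogism, the other disjunct must be true.

The bridge can handle the load


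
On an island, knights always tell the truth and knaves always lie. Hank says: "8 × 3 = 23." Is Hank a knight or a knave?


Statement: "8 × 3 = 23."
Actual: 8 × 3 = 24
Claimed: 23
Statement is FALSE → Hank lies → Knave

Knave


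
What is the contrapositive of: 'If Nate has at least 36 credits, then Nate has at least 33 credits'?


Original: If Nate has at least 36 credits, then Nate has at least 33 credits
Contrapositive: If ¬Q, then ¬P
Negate Q: not (Nate has at least 33 credits)
Negate P: not (Nate has at least 36 credits)

If not (Nate has at least 33 credits), then not (Nate has at least 36 credits).


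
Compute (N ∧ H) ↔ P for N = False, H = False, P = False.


N = False, H = False, P = False
Step 1: N ∧ H = False AND False = False
Step 2: (False) ↔ P: true when both sides have same truth value.
Result: False ↔ False = True

True


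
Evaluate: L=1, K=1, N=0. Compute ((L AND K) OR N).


L AND K = 1&1 = 1
1 OR 0 = 1

1


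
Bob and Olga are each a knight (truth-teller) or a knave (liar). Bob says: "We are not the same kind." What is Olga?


Bob says: "We are not the same kind."
Case 1: Bob is a Knight (truth-teller)
  Statement is true → they ARE different → Olga is a Knave
Case 2: Bob is a Knave (liar)
  Statement is false → they are NOT different → Olga is a Knave
In both cases, Olga is a Knave.

Knave


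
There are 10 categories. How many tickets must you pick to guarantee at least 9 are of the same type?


Pigeonhole: to guarantee k in one of n categories, need (k-1)×n + 1.
k = 9, n = 10
Minimum = (9-1) × 10 + 1 = 8 × 10 + 1

81


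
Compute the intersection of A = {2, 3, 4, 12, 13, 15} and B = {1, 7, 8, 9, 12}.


A = {2, 3, 4, 12, 13, 15}
B = {1, 7, 8, 9, 12}
Operation: intersection
Elements in both: 12

{12}


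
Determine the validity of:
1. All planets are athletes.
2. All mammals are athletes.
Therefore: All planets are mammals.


Premise 1: All planets are athletes.
Premise 2: All mammals are athletes.
Conclusion: All planets are mammals.
Fallacy: undistributed middle. athletes is predicate in both.
Counterexample: planets and mammals could be disjoint subsets of athletes.

Invalid


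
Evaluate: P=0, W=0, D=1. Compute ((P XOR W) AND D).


P XOR W = 0^0 = 0
0 AND 1 = 0

0


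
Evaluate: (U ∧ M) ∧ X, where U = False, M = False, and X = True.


U = False, M = False, X = True
Step 1: U ∧ M = False AND False = False
Step 2: False ∧ X = False AND True = False
AND is true only when ALL operands are true.

False


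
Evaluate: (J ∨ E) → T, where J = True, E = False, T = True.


J = True, E = False, T = True
Step 1: J ∨ E = True OR False = True
Step 2: (True) → T: false only when antecedent=True and T=False.
Result: True

True


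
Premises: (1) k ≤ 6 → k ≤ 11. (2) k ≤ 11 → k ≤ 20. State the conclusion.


Hypothetical syllogism: P → Q, Q → R ⊢ P → R
Premise 1: k ≤ 6 → k ≤ 11
Premise 2: k ≤ 11 → k ≤ 20
Chain the implications: the middle term (k ≤ 11) links the two.
Conclusion: If k ≤ 6, then k ≤ 20.

If k ≤ 6, then k ≤ 20.


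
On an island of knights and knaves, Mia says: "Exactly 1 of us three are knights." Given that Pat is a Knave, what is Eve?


Mia claims exactly 1 knights among Mia, Pat, Eve.
Given: Pat is a Knave.

Case 1: Mia is a Knight (tells truth)
  Then exactly 1 of the three are knights.
  Counting Mia, Pat: 1 knight(s) so far. Need 0 more → Eve = Knave.
Case 2: Mia is a Knave (lies)
  Then the count is NOT 1.
  If Eve = Knight, count = 1 = 1 → claim would be true, contradicts lie.
  If Eve = Knave, count = 0 ≠ 1 → lie confirmed ✓

Eve is a Knave.

Knave


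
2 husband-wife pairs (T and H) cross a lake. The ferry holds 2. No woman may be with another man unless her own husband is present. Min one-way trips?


Label couples T and H.
1. WT+WH → (far: WT,WH; near: HT,HH)
2. WT ←   (far: WH; near: HT,HH,WT)
3. HT+HH → (far: HT,HH,WH; near: WT)
4. HT ←   (far: HH,WH; near: HT,WT)  — HT returns, since WT is alone on near bank
5. HT+WT → (far: all four; near: empty)
Every state respects the constraint.
Minimum trips = 5

5


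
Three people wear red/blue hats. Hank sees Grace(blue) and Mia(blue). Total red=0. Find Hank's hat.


Total red = 0, seen red = 0
Own red = 0 - 0 = 0
Hank's hat is blue.

blue


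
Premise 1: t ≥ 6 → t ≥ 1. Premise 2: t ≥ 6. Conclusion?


Modus ponens: P → Q, P ⊢ Q
P: t ≥ 6
Q: t ≥ 1
We have P → Q and P is true.
By modus ponens, Q must be true.

t ≥ 1


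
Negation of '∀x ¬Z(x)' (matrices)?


Original: ∀x ¬Z(x)
Rule: ¬∀→∃, ¬∃→∀, negate predicate.
Negation: ∃x Z(x)

∃x Z(x)


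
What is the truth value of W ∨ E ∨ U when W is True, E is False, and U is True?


W = True, E = False, U = True
Step 1: W ∨ E = True OR False = True
Step 2: True ∨ U = True OR True = True
OR is true when at least one operand is true.

True


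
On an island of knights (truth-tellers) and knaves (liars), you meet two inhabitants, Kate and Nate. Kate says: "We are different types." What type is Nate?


Kate says: "We are different types."
Case 1: Kate is a Knight (truth-teller)
  Statement is true → they ARE different → Nate is a Knave
Case 2: Kate is a Knave (liar)
  Statement is false → they are NOT different → Nate is a Knave
In both cases, Nate is a Knave.

Knave


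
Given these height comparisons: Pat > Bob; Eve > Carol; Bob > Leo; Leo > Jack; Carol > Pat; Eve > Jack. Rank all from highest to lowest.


Constraints: Pat > Bob; Eve > Carol; Bob > Leo; Leo > Jack; Carol > Pat; Eve > Jack
Method: at each step, the next-highest is the one remaining person who never appears on the smaller side of a constraint between remaining people.
  Step 1: remaining {Eve, Carol, Jack, Pat, Bob, Leo}; on the smaller side: {Carol, Jack, Pat, Bob, Leo} → Eve is next (Eve > Carol; Eve > Jack).
  Step 2: remaining {Carol, Jack, Pat, Bob, Leo}; on the smaller side: {Jack, Pat, Bob, Leo} → Carol is next (Carol > Pat).
  Step 3: remaining {Jack, Pat, Bob, Leo}; on the smaller side: {Jack, Bob, Leo} → Pat is next (Pat > Bob).
  Step 4: remaining {Jack, Bob, Leo}; on the smaller side: {Jack, Leo} → Bob is next (Bob > Leo).
  Step 5: remaining {Jack, Leo}; on the smaller side: {Jack} → Leo is next (Leo > Jack).
  Step 6: only Jack remains → lowest.
Final ranking (highest to lowest):

Eve > Carol > Pat > Bob > Leo > Jack


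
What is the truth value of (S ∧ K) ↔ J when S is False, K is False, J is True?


S = False, K = False, J = True
Step 1: S ∧ K = False AND False = False
Step 2: (False) ↔ J: true when both sides have same truth value.
Result: False ↔ True = False

False


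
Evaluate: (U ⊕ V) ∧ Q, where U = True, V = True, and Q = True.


U = True, V = True, Q = True
Step 1: U ⊕ V = True XOR True = False
Step 2: False ∧ Q = False AND True = False
XOR true when exactly one of U,V is true; then AND with Q.

False


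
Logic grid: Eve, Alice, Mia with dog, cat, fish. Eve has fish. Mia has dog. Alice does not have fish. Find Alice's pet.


From clues:
  Mia → dog
  Eve → fish
By elimination, Alice gets the remaining.

cat


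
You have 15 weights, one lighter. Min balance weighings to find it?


Each weighing has 3 outcomes (left heavy / balance / right heavy), so k weighings distinguish at most 3^k cases; splitting into three near-equal groups achieves this.
Need 3^k ≥ 15: 3^2 = 9 < 15 ≤ 3^3 = 27
k = ⌈log₃(15)⌉ = 3

3


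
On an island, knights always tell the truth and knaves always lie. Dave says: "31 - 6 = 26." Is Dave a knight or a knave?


Statement: "31 - 6 = 26."
Actual: 31 - 6 = 25
Claimed: 26
Statement is FALSE → Dave lies → Knave

Knave


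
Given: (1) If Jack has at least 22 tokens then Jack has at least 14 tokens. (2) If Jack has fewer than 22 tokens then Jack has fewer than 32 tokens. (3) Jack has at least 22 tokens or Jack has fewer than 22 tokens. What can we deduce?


Constructive dilemma: (P → Q) ∧ (R → S), P ∨ R ⊢ Q ∨ S
Premise 1: Jack has at least 22 tokens → Jack has at least 14 tokens
Premise 2: Jack has fewer than 22 tokens → Jack has fewer than 32 tokens
Premise 3: Jack has at least 22 tokens ∨ Jack has fewer than 22 tokens
Case 1: Assuming Jack has at least 22 tokens, then by Premise 1, Jack has at least 14 tokens.
Case 2: Assuming Jack has fewer than 22 tokens, then by Premise 2, Jack has fewer than 32 tokens.
Since one of Jack has at least 22 tokens or Jack has fewer than 22 tokens must hold, we get Jack has at least 14 tokens or Jack has fewer than 32 tokens.

Jack has at least 14 tokens or Jack has fewer than 32 tokens.


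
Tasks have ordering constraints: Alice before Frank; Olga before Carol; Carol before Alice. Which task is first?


Constraints: Alice before Frank; Olga before Carol; Carol before Alice
The first task can have nothing scheduled before it, so it must never appear on the right of a 'before'.
Tasks appearing after some 'before': Frank, Carol, Alice.
The only task not in that list is Olga → it is first.

Olga


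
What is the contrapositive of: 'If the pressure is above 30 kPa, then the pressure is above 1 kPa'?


Original: If the pressure is above 30 kPa, then the pressure is above 1 kPa
Contrapositive: If ¬Q, then ¬P
Negate Q: not (the pressure is above 1 kPa)
Negate P: not (the pressure is above 30 kPa)

If not (the pressure is above 1 kPa), then not (the pressure is above 30 kPa).


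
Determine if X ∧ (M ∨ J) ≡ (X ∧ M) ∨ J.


Expression 1: X ∧ (M ∨ J)
Expression 2: (X ∧ M) ∨ J
Truth table (X M J | Expr1 Expr2):
  T T T |   T     T
  T T F |   T     T
  T F T |   T     T
  T F F |   F     F
  F T T |   F     T   ← differ
  F T F |   F     F
  F F T |   F     T   ← differ
  F F F |   F     F
Counterexample: X=F, M=T, J=T gives Expr1 = F but Expr2 = T, so the expressions are NOT logically equivalent.

No


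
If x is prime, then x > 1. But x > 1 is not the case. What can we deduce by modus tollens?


Modus tollens: P → Q, ¬Q ⊢ ¬P
P: x is prime
Q: x > 1
We have P → Q and Q is false.
By modus tollens, P must be false.

It is not the case that x is prime


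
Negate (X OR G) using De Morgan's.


De Morgan's law: ¬(P ∨ Q) ≡ ¬P ∧ ¬Q
¬(X ∨ G) = ¬X ∧ ¬G

¬X ∧ ¬G


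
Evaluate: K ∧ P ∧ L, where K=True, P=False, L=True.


K = True, P = False, L = True
Expression: K ∧ P ∧ L
Step 1: K ∧ P = True AND False = False
Step 2: (False) ∧ L = False AND True = False

False


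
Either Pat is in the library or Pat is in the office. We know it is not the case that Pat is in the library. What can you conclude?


Disjunctive syllogism: P ∨ Q, ¬P ⊢ Q
Disjunction: Pat is in the library ∨ Pat is in the office
We know it is not the case that Pat is in the library.
By disjunctive syllogism, the other disjunct must be true.

Pat is in the office


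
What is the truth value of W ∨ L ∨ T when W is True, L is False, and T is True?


W = True, L = False, T = True
Step 1: W ∨ L = True OR False = True
Step 2: True ∨ T = True OR True = True
OR is true when at least one operand is true.

True


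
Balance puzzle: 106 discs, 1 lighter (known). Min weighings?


Each weighing has 3 outcomes (left heavy / balance / right heavy), so k weighings distinguish at most 3^k cases; splitting into three near-equal groups achieves this.
Need 3^k ≥ 106: 3^4 = 81 < 106 ≤ 3^5 = 243
k = ⌈log₃(106)⌉ = 5

5


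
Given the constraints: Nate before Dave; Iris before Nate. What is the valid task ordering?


Constraints: Nate before Dave; Iris before Nate
Method: repeatedly schedule the remaining task that has no remaining task required before it.
  Step 1: remaining {Iris, Nate, Dave}; every task except Iris still has a predecessor pending → schedule Iris.
  Step 2: remaining {Nate, Dave}; every task except Nate still has a predecessor pending → schedule Nate.
  Step 3: only Dave remains → schedule Dave.
Resulting order:

Iris → Nate → Dave


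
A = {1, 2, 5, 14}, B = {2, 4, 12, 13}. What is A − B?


A = {1, 2, 5, 14}
B = {2, 4, 12, 13}
Operation: difference A − B
In A but not B: 1, 5, 14

{1, 5, 14}


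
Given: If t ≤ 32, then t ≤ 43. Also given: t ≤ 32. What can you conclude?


Modus ponens: P → Q, P ⊢ Q
P: t ≤ 32
Q: t ≤ 43
We have P → Q and P is true.
By modus ponens, Q must be true.

t ≤ 43


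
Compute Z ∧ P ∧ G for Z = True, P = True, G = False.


Z = True, P = True, G = False
Step 1: Z ∧ P = True AND True = True
Step 2: (True) ∧ G = (True) AND False = False
AND is true only when ALL operands are true.

False


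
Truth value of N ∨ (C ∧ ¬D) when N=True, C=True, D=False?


N = True, C = True, D = False
Expression: N ∨ (C ∧ ¬D)
Step 1: ¬D = NOT False = True
Step 2: C ∧ ¬D = True AND True = True
Step 3: N ∨ (True) = True OR True = True

True


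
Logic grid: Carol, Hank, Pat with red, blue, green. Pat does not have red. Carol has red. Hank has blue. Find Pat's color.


From clues:
  Carol → red
  Hank → blue
By elimination, Pat gets the remaining.

green


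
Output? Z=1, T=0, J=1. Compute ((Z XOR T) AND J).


Z XOR T = 1^0 = 1
1 AND 1 = 1

1


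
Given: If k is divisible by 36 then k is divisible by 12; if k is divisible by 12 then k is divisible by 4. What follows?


Hypothetical syllogism: P → Q, Q → R ⊢ P → R
Premise 1: k is divisible by 36 → k is divisible by 12
Premise 2: k is divisible by 12 → k is divisible by 4
Chain the implications: the middle term (k is divisible by 12) links the two.
Conclusion: If k is divisible by 36, then k is divisible by 4.

If k is divisible by 36, then k is divisible by 4.


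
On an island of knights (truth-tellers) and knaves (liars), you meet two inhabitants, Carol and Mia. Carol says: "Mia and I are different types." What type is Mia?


Carol says: "Mia and I are different types."
Case 1: Carol is a Knight (truth-teller)
  Statement is true → they ARE different → Mia is a Knave
Case 2: Carol is a Knave (liar)
  Statement is false → they are NOT different → Mia is a Knave
In both cases, Mia is a Knave.

Knave


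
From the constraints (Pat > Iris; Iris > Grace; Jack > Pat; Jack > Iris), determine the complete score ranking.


Constraints: Pat > Iris; Iris > Grace; Jack > Pat; Jack > Iris
Method: at each step, the next-highest is the one remaining person who never appears on the smaller side of a constraint between remaining people.
  Step 1: remaining {Pat, Jack, Iris, Grace}; on the smaller side: {Pat, Iris, Grace} → Jack is next (Jack > Pat; Jack > Iris).
  Step 2: remaining {Pat, Iris, Grace}; on the smaller side: {Iris, Grace} → Pat is next (Pat > Iris).
  Step 3: remaining {Iris, Grace}; on the smaller side: {Grace} → Iris is next (Iris > Grace).
  Step 4: only Grace remains → lowest.
Final ranking (highest to lowest):

Jack > Pat > Iris > Grace


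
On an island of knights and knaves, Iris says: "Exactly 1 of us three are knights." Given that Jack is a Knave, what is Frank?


Iris claims exactly 1 knights among Iris, Jack, Frank.
Given: Jack is a Knave.

Case 1: Iris is a Knight (tells truth)
  Then exactly 1 of the three are knights.
  Counting Iris, Jack: 1 knight(s) so far. Need 0 more → Frank = Knave.
Case 2: Iris is a Knave (lies)
  Then the count is NOT 1.
  If Frank = Knight, count = 1 = 1 → claim would be true, contradicts lie.
  If Frank = Knave, count = 0 ≠ 1 → lie confirmed ✓

Frank is a Knave.

Knave


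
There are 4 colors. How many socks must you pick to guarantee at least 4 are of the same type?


Pigeonhole: to guarantee k in one of n categories, need (k-1)×n + 1.
k = 4, n = 4
Minimum = (4-1) × 4 + 1 = 3 × 4 + 1

13


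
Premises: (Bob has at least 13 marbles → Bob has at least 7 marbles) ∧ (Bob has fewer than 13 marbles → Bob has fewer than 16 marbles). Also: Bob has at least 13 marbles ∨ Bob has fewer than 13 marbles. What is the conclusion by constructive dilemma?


Constructive dilemma: (P → Q) ∧ (R → S), P ∨ R ⊢ Q ∨ S
Premise 1: Bob has at least 13 marbles → Bob has at least 7 marbles
Premise 2: Bob has fewer than 13 marbles → Bob has fewer than 16 marbles
Premise 3: Bob has at least 13 marbles ∨ Bob has fewer than 13 marbles
Case 1: Assuming Bob has at least 13 marbles, then by Premise 1, Bob has at least 7 marbles.
Case 2: Assuming Bob has fewer than 13 marbles, then by Premise 2, Bob has fewer than 16 marbles.
Since one of Bob has at least 13 marbles or Bob has fewer than 13 marbles must hold, we get Bob has at least 7 marbles or Bob has fewer than 16 marbles.

Bob has at least 7 marbles or Bob has fewer than 16 marbles.


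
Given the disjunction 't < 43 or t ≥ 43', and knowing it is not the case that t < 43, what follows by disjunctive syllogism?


Disjunctive syllogism: P ∨ Q, ¬P ⊢ Q
Disjunction: t < 43 ∨ t ≥ 43
We know it is not the case that t < 43.
By disjunctive syllogism, the other disjunct must be true.

t ≥ 43


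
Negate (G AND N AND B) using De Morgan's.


De Morgan's law: ¬(P ∧ Q ∧ R) ≡ ¬P ∨ ¬Q ∨ ¬R
¬(G ∧ N ∧ B) = ¬G ∨ ¬N ∨ ¬B

¬G ∨ ¬N ∨ ¬B


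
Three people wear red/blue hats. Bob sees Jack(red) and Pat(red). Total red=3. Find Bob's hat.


Total red = 3, seen red = 2
Own red = 3 - 2 = 1
Bob's hat is red.

red


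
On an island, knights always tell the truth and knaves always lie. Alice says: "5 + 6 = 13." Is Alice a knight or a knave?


Statement: "5 + 6 = 13."
Actual: 5 + 6 = 11
Claimed: 13
Statement is FALSE → Alice lies → Knave

Knave


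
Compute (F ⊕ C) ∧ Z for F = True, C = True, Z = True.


F = True, C = True, Z = True
Step 1: F ⊕ C = True XOR True = False
Step 2: False ∧ Z = False AND True = False
XOR true when exactly one of F,C is true; then AND with Z.

False


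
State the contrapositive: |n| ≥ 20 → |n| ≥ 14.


Original: If |n| ≥ 20, then |n| ≥ 14
Contrapositive: If ¬Q, then ¬P
Negate Q: not (|n| ≥ 14)
Negate P: not (|n| ≥ 20)

If not (|n| ≥ 14), then not (|n| ≥ 20).


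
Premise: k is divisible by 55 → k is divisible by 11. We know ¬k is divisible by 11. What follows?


Modus tollens: P → Q, ¬Q ⊢ ¬P
P: k is divisible by 55
Q: k is divisible by 11
We have P → Q and Q is false.
By modus tollens, P must be false.

It is not the case that k is divisible by 55


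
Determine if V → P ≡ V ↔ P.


Expression 1: V → P
Expression 2: V ↔ P
Truth table (V P | Expr1 Expr2):
  T T |   T     T
  T F |   F     F
  F T |   T     F   ← differ
  F F |   T     T
Counterexample: V=F, P=T gives Expr1 = T but Expr2 = F, so the expressions are NOT logically equivalent.

No


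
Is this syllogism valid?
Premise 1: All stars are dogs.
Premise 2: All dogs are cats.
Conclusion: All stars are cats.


Premise 1: All stars are dogs.
Premise 2: All dogs are cats.
Conclusion: All stars are cats.
Barbara syllogism (AAA-1): All A are B, All B are C → All A are C.
Middle term (dogs) distributed in premise 2.

Valid


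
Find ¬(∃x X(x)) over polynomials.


Original: ∃x X(x)
Rule: ¬∀→∃, ¬∃→∀, negate predicate.
Negation: ∀x ¬X(x)

∀x ¬X(x)


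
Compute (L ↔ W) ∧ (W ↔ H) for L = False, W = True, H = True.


L = False, W = True, H = True
Step 1: L ↔ W is true when L and W have the same value. Result: False
Step 2: W ↔ H is true when W and H have the same value. Result: True
Step 3: False ∧ True = False

False


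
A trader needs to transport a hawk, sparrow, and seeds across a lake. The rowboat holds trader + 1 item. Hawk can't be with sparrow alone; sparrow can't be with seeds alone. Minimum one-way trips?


1. trader+sparrow → 2. trader ← 3. trader+hawk → 4. trader+sparrow ← 5. trader+seeds → 6. trader ← 7. trader+sparrow →
Minimum trips = 7

7


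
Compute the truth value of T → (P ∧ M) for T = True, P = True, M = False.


T = True, P = True, M = False
Step 1: P ∧ M = True AND False = False
Step 2: T → (False): false only when T=True and consequent=False.
Result: False

False


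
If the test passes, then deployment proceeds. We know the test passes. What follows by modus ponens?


Modus ponens: P → Q, P ⊢ Q
P: the test passes
Q: deployment proceeds
We have P → Q and P is true.
By modus ponens, Q must be true.

Deployment proceeds


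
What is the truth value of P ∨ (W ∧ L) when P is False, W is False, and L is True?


P = False, W = False, L = True
Step 1: W ∧ L = False AND True = False
Step 2: P ∨ False = False OR False = False
AND evaluated first (higher precedence); then OR applied.

False


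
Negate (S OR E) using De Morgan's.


De Morgan's law: ¬(P ∨ Q) ≡ ¬P ∧ ¬Q
¬(S ∨ E) = ¬S ∧ ¬E

¬S ∧ ¬E


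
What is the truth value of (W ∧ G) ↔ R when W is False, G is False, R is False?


W = False, G = False, R = False
Step 1: W ∧ G = False AND False = False
Step 2: (False) ↔ R: true when both sides have same truth value.
Result: False ↔ False = True

True


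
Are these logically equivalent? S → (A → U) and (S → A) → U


Expression 1: S → (A → U)
Expression 2: (S → A) → U
Truth table (S A U | Expr1 Expr2):
  T T T |   T     T
  T T F |   F     F
  T F T |   T     T
  T F F |   T     T
  F T T |   T     T
  F T F |   T     F   ← differ
  F F T |   T     T
  F F F |   T     F   ← differ
Counterexample: S=F, A=T, U=F gives Expr1 = T but Expr2 = F, so the expressions are NOT logically equivalent.

No


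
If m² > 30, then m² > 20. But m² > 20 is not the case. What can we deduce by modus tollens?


Modus tollens: P → Q, ¬Q ⊢ ¬P
P: m² > 30
Q: m² > 20
We have P → Q and Q is false.
By modus tollens, P must be false.

It is not the case that m² > 30


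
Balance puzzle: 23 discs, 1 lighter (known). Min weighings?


Each weighing has 3 outcomes (left heavy / balance / right heavy), so k weighings distinguish at most 3^k cases; splitting into three near-equal groups achieves this.
Need 3^k ≥ 23: 3^2 = 9 < 23 ≤ 3^3 = 27
k = ⌈log₃(23)⌉ = 3

3


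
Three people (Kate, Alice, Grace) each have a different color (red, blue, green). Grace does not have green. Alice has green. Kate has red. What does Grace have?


From clues:
  Kate → red
  Alice → green
By elimination, Grace gets the remaining.

blue


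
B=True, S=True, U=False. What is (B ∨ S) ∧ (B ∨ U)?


B = True, S = True, U = False
Expression: (B ∨ S) ∧ (B ∨ U)
Step 1: B ∨ S = True OR True = True
Step 2: B ∨ U = True OR False = True
Step 3: (True) ∧ (True) = True AND True = True

True


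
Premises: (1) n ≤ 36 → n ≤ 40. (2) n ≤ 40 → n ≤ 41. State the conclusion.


Hypothetical syllogism: P → Q, Q → R ⊢ P → R
Premise 1: n ≤ 36 → n ≤ 40
Premise 2: n ≤ 40 → n ≤ 41
Chain the implications: the middle term (n ≤ 40) links the two.
Conclusion: If n ≤ 36, then n ≤ 41.

If n ≤ 36, then n ≤ 41.


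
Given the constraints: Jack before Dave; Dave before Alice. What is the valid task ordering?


Constraints: Jack before Dave; Dave before Alice
Method: repeatedly schedule the remaining task that has no remaining task required before it.
  Step 1: remaining {Jack, Dave, Alice}; every task except Jack still has a predecessor pending → schedule Jack.
  Step 2: remaining {Dave, Alice}; every task except Dave still has a predecessor pending → schedule Dave.
  Step 3: only Alice remains → schedule Alice.
Resulting order:

Jack → Dave → Alice


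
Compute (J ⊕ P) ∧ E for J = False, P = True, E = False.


J = False, P = True, E = False
Step 1: J ⊕ P = False XOR True = True
Step 2: True ∧ E = True AND False = False
XOR true when exactly one of J,P is true; then AND with E.

False


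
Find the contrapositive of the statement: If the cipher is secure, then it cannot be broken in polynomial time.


Original: If the cipher is secure, then it cannot be broken in polynomial time
Contrapositive: If ¬Q, then ¬P
Negate Q: not (it cannot be broken in polynomial time)
Negate P: not (the cipher is secure)

If not (it cannot be broken in polynomial time), then not (the cipher is secure).


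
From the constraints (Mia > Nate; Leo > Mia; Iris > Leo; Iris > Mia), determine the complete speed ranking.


Constraints: Mia > Nate; Leo > Mia; Iris > Leo; Iris > Mia
Method: at each step, the next-highest is the one remaining person who never appears on the smaller side of a constraint between remaining people.
  Step 1: remaining {Nate, Leo, Mia, Iris}; on the smaller side: {Nate, Leo, Mia} → Iris is next (Iris > Leo; Iris > Mia).
  Step 2: remaining {Nate, Leo, Mia}; on the smaller side: {Nate, Mia} → Leo is next (Leo > Mia).
  Step 3: remaining {Nate, Mia}; on the smaller side: {Nate} → Mia is next (Mia > Nate).
  Step 4: only Nate remains → lowest.
Final ranking (highest to lowest):

Iris > Leo > Mia > Nate


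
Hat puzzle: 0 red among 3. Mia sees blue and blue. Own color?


Total red = 0, seen red = 0
Own red = 0 - 0 = 0
Mia's hat is blue.

blue


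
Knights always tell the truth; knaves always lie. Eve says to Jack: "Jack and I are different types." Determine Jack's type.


Eve says: "Jack and I are different types."
Case 1: Eve is a Knight (truth-teller)
  Statement is true → they ARE different → Jack is a Knave
Case 2: Eve is a Knave (liar)
  Statement is false → they are NOT different → Jack is a Knave
In both cases, Jack is a Knave.

Knave


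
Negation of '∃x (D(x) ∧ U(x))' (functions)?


Original: ∃x (D(x) ∧ U(x))
Rule: ¬∀→∃, ¬∃→∀, negate predicate.
Negation: ∀x (¬D(x) ∨ ¬U(x))

∀x (¬D(x) ∨ ¬U(x))


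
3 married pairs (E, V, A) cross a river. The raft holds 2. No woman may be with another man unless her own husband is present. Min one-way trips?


Label couples E, V, A (H = husband, W = wife).
Counting alone: 6 people, the raft carries 2 and someone must bring it back, so each round trip nets at most +1 on the far side until the last crossing → at least 9 trips. The jealousy constraint makes 9 impossible; the shortest valid schedule has 11:
1. WE+WV →  (far: WE,WV; near: HE,HV,HA,WA)
2. WE ←       (far: WV; near: HE,HV,HA,WE,WA)
3. WE+WA →  (far: WE,WV,WA; near: HE,HV,HA)
4. WE ←       (far: WV,WA; near: HE,HV,HA,WE)
5. HV+HA →  (far: HV,WV,HA,WA; near: HE,WE)
6. HV+WV ←  (far: HA,WA; near: HE,WE,HV,WV)
7. HE+HV →  (far: HE,HV,HA,WA; near: WE,WV)
8. WA ←       (far: HE,HV,HA; near: WE,WV,WA)
9. WE+WV →  (far: HE,WE,HV,WV,HA; near: WA)
10. HA ←      (far: HE,WE,HV,WV; near: HA,WA)
11. HA+WA → (far: all six; near: empty)
In every state each wife is either with her husband or with no other man.
Minimum trips = 11

11


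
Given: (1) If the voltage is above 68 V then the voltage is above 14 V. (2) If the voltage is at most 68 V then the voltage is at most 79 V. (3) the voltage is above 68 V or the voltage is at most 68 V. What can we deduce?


Constructive dilemma: (P → Q) ∧ (R → S), P ∨ R ⊢ Q ∨ S
Premise 1: the voltage is above 68 V → the voltage is above 14 V
Premise 2: the voltage is at most 68 V → the voltage is at most 79 V
Premise 3: the voltage is above 68 V ∨ the voltage is at most 68 V
Case 1: Assuming the voltage is above 68 V, then by Premise 1, the voltage is above 14 V.
Case 2: Assuming the voltage is at most 68 V, then by Premise 2, the voltage is at most 79 V.
Since one of the voltage is above 68 V or the voltage is at most 68 V must hold, we get the voltage is above 14 V or the voltage is at most 79 V.

The voltage is above 14 V or the voltage is at most 79 V.


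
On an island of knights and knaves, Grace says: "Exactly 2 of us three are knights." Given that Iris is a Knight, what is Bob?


Grace claims exactly 2 knights among Grace, Iris, Bob.
Given: Iris is a Knight.

Case 1: Grace is a Knight (tells truth)
  Then exactly 2 of the three are knights.
  Counting Grace, Iris: 2 knight(s) so far. Need 0 more → Bob = Knave.
Case 2: Grace is a Knave (lies)
  Then the count is NOT 2.
  If Bob = Knight, count = 2 = 2 → claim would be true, contradicts lie.
  If Bob = Knave, count = 1 ≠ 2 → lie confirmed ✓

Bob is a Knave.

Knave


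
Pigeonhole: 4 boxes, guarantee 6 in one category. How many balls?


Pigeonhole: to guarantee k in one of n categories, need (k-1)×n + 1.
k = 6, n = 4
Minimum = (6-1) × 4 + 1 = 5 × 4 + 1

21


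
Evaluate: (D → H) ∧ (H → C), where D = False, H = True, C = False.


D = False, H = True, C = False
Step 1: D → H is false only when D=True and H=False. Result: True
Step 2: H → C is false only when H=True and C=False. Result: False
Step 3: True ∧ False = False

False


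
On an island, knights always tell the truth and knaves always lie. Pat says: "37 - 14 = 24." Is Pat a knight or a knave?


Statement: "37 - 14 = 24."
Actual: 37 - 14 = 23
Claimed: 24
Statement is FALSE → Pat lies → Knave

Knave


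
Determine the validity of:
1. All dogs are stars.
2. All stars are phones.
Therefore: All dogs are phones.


Premise 1: All dogs are stars.
Premise 2: All stars are phones.
Conclusion: All dogs are phones.
Barbara syllogism (AAA-1): All A are B, All B are C → All A are C.
Middle term (stars) distributed in premise 2.

Valid


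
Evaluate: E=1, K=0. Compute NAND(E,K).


E AND K = 0
NOT(0) = 1

1


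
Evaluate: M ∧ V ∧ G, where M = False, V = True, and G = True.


M = False, V = True, G = True
Step 1: M ∧ V = False AND True = False
Step 2: (False) ∧ G = (False) AND True = False
AND is true only when ALL operands are true.

False


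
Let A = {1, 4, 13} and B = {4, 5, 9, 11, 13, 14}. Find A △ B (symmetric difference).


A = {1, 4, 13}
B = {4, 5, 9, 11, 13, 14}
Operation: symmetric difference
In A only: [1], in B only: [5, 9, 11, 14]

{1, 5, 9, 11, 14}


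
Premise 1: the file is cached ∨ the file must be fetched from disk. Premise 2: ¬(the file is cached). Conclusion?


Disjunctive syllogism: P ∨ Q, ¬P ⊢ Q
Disjunction: the file is cached ∨ the file must be fetched from disk
We know it is not the case that the file is cached.
By disjunctive syllogism, the other disjunct must be true.

The file must be fetched from disk


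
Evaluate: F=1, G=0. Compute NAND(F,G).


F AND G = 0
NOT(0) = 1

1


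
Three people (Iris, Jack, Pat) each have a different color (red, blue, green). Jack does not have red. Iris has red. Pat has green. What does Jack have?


From clues:
  Pat → green
  Iris → red
By elimination, Jack gets the remaining.

blue


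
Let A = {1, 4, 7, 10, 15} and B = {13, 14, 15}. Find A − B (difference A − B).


A = {1, 4, 7, 10, 15}
B = {13, 14, 15}
Operation: difference A − B
In A but not B: 1, 4, 7, 10

{1, 4, 7, 10}


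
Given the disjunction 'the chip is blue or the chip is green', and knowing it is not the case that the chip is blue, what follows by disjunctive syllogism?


Disjunctive syllogism: P ∨ Q, ¬P ⊢ Q
Disjunction: the chip is blue ∨ the chip is green
We know it is not the case that the chip is blue.
By disjunctive syllogism, the other disjunct must be true.

The chip is green


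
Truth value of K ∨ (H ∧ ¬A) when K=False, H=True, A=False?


K = False, H = True, A = False
Expression: K ∨ (H ∧ ¬A)
Step 1: ¬A = NOT False = True
Step 2: H ∧ ¬A = True AND True = True
Step 3: K ∨ (True) = False OR True = True

True


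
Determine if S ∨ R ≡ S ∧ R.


Expression 1: S ∨ R
Expression 2: S ∧ R
Truth table (S R | Expr1 Expr2):
  T T |   T     T
  T F |   T     F   ← differ
  F T |   T     F   ← differ
  F F |   F     F
Counterexample: S=T, R=F gives Expr1 = T but Expr2 = F, so the expressions are NOT logically equivalent.

No


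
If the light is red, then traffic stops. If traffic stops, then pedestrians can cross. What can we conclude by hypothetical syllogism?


Hypothetical syllogism: P → Q, Q → R ⊢ P → R
Premise 1: the light is red → traffic stops
Premise 2: traffic stops → pedestrians can cross
Chain the implications: the middle term (traffic stops) links the two.
Conclusion: If the light is red, then pedestrians can cross.

If the light is red, then pedestrians can cross.


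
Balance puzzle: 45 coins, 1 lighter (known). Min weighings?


Each weighing has 3 outcomes (left heavy / balance / right heavy), so k weighings distinguish at most 3^k cases; splitting into three near-equal groups achieves this.
Need 3^k ≥ 45: 3^3 = 27 < 45 ≤ 3^4 = 81
k = ⌈log₃(45)⌉ = 4

4


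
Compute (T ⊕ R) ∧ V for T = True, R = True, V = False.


T = True, R = True, V = False
Step 1: T ⊕ R = True XOR True = False
Step 2: False ∧ V = False AND False = False
XOR true when exactly one of T,R is true; then AND with V.

False


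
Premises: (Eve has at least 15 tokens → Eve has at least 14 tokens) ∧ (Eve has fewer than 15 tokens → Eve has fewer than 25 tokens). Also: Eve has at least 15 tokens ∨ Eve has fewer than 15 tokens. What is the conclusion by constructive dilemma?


Constructive dilemma: (P → Q) ∧ (R → S), P ∨ R ⊢ Q ∨ S
Premise 1: Eve has at least 15 tokens → Eve has at least 14 tokens
Premise 2: Eve has fewer than 15 tokens → Eve has fewer than 25 tokens
Premise 3: Eve has at least 15 tokens ∨ Eve has fewer than 15 tokens
Case 1: Assuming Eve has at least 15 tokens, then by Premise 1, Eve has at least 14 tokens.
Case 2: Assuming Eve has fewer than 15 tokens, then by Premise 2, Eve has fewer than 25 tokens.
Since one of Eve has at least 15 tokens or Eve has fewer than 15 tokens must hold, we get Eve has at least 14 tokens or Eve has fewer than 25 tokens.

Eve has at least 14 tokens or Eve has fewer than 25 tokens.


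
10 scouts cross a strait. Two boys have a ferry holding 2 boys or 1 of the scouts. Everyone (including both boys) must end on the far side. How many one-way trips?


Per crossing of one of the scouts: boys→, one←, one of the scouts→, one← = 4 trips
10 × 4 = 40, + 1 final boys→ = 41
Minimum trips = 41

41


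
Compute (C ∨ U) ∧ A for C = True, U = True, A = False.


C = True, U = True, A = False
Step 1: C ∨ U = True OR True = True
Step 2: True ∧ A = True AND False = False
OR is true when at least one operand is true; AND requires both.

False


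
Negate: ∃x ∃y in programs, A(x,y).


Original: ∃x ∃y A(x,y)
Rule: ¬∀→∃, ¬∃→∀, negate predicate.
Negation: ∀x ∀y ¬A(x,y)

∀x ∀y ¬A(x,y)


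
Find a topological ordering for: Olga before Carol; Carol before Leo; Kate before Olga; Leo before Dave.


Constraints: Olga before Carol; Carol before Leo; Kate before Olga; Leo before Dave
Method: repeatedly schedule the remaining task that has no remaining task required before it.
  Step 1: remaining {Leo, Dave, Carol, Kate, Olga}; every task except Kate still has a predecessor pending → schedule Kate.
  Step 2: remaining {Leo, Dave, Carol, Olga}; every task except Olga still has a predecessor pending → schedule Olga.
  Step 3: remaining {Leo, Dave, Carol}; every task except Carol still has a predecessor pending → schedule Carol.
  Step 4: remaining {Leo, Dave}; every task except Leo still has a predecessor pending → schedule Leo.
  Step 5: only Dave remains → schedule Dave.
Resulting order:

Kate → Olga → Carol → Leo → Dave


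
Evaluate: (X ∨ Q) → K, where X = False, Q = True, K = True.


X = False, Q = True, K = True
Step 1: X ∨ Q = False OR True = True
Step 2: (True) → K: false only when antecedent=True and K=False.
Result: True

True


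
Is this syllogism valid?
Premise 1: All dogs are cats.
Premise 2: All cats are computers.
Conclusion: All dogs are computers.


Premise 1: All dogs are cats.
Premise 2: All cats are computers.
Conclusion: All dogs are computers.
Barbara syllogism (AAA-1): All A are B, All B are C → All A are C.
Middle term (cats) distributed in premise 2.

Valid


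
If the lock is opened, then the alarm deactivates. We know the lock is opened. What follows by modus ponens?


Modus ponens: P → Q, P ⊢ Q
P: the lock is opened
Q: the alarm deactivates
We have P → Q and P is true.
By modus ponens, Q must be true.

The alarm deactivates
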